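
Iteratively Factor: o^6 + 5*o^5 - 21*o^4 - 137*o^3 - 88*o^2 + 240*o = (o - 5)*(o^5 + 10*o^4 + 29*o^3 + 8*o^2 - 48*o) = (o - 5)*(o + 4)*(o^4 + 6*o^3 + 5*o^2 - 12*o) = (o - 5)*(o + 4)^2*(o^3 + 2*o^2 - 3*o) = (o - 5)*(o + 3)*(o + 4)^2*(o^2 - o) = (o - 5)*(o - 1)*(o + 3)*(o + 4)^2*(o)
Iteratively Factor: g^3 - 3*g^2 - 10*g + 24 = (g - 4)*(g^2 + g - 6) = (g - 4)*(g - 2)*(g + 3)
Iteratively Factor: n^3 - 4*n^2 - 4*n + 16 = (n - 2)*(n^2 - 2*n - 8) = (n - 4)*(n - 2)*(n + 2)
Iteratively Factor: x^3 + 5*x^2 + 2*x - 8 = (x - 1)*(x^2 + 6*x + 8) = (x - 1)*(x + 4)*(x + 2)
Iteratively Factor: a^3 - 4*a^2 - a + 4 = (a - 4)*(a^2 - 1) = (a - 4)*(a - 1)*(a + 1)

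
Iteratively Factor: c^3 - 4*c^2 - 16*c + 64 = (c + 4)*(c^2 - 8*c + 16) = (c - 4)*(c + 4)*(c - 4)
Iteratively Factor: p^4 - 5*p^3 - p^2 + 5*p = (p + 1)*(p^3 - 6*p^2 + 5*p) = (p - 5)*(p + 1)*(p^2 - p) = p*(p - 5)*(p + 1)*(p - 1)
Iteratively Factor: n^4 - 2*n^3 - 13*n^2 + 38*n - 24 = (n - 3)*(n^3 + n^2 - 10*n + 8) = (n - 3)*(n - 1)*(n^2 + 2*n - 8) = (n - 3)*(n - 1)*(n + 4)*(n - 2)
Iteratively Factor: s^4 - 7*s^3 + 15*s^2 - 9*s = (s - 1)*(s^3 - 6*s^2 + 9*s) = s*(s - 1)*(s^2 - 6*s + 9) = s*(s - 3)*(s - 1)*(s - 3)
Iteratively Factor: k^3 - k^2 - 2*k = (k + 1)*(k^2 - 2*k) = k*(k + 1)*(k - 2)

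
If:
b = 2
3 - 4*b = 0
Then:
No Solution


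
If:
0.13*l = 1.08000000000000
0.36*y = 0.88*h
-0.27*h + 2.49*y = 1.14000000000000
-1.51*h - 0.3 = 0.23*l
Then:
No Solution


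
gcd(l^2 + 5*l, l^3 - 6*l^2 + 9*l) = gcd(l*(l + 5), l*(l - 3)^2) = l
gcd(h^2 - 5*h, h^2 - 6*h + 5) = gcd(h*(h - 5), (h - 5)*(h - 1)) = h - 5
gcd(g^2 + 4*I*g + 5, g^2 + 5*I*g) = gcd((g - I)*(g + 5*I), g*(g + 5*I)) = g + 5*I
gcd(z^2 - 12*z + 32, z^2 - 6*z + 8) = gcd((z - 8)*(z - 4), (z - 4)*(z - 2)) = z - 4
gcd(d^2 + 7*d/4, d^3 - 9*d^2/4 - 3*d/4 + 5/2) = 1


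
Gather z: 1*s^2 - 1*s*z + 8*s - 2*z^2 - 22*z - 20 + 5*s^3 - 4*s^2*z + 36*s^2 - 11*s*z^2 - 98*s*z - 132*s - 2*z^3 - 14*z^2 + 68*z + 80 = 5*s^3 + 37*s^2 - 124*s - 2*z^3 + z^2*(-11*s - 16) + z*(-4*s^2 - 99*s + 46) + 60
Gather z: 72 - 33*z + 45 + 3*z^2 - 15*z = 3*z^2 - 48*z + 117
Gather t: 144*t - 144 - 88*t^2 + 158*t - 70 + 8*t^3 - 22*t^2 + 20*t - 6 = 8*t^3 - 110*t^2 + 322*t - 220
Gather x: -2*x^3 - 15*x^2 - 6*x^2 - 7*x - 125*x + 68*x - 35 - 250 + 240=-2*x^3 - 21*x^2 - 64*x - 45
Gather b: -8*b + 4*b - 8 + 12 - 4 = -4*b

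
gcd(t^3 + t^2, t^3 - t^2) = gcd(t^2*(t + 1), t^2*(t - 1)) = t^2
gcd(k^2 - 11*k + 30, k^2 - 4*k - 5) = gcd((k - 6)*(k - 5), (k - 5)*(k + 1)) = k - 5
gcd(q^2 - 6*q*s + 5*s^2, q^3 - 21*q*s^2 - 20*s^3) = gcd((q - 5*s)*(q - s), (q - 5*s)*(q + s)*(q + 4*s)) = q - 5*s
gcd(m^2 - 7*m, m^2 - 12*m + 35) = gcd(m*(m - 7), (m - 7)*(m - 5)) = m - 7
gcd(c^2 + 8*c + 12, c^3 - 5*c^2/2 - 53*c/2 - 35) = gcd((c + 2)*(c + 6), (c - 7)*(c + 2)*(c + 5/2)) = c + 2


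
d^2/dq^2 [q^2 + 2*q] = 2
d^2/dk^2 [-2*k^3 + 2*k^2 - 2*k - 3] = 4 - 12*k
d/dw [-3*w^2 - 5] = -6*w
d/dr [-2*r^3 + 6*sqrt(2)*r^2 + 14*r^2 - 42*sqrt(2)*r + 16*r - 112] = -6*r^2 + 12*sqrt(2)*r + 28*r - 42*sqrt(2) + 16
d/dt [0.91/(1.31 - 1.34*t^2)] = 2.4388*t/(1.34*t^2 - 1.31)^2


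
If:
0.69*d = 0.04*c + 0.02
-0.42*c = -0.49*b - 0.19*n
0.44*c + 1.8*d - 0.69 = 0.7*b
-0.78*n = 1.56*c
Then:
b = -1.74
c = -1.07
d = -0.03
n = 2.13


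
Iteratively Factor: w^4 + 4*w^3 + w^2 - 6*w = (w)*(w^3 + 4*w^2 + w - 6) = w*(w + 3)*(w^2 + w - 2) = w*(w - 1)*(w + 3)*(w + 2)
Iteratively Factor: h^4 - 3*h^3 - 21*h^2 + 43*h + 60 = (h + 1)*(h^3 - 4*h^2 - 17*h + 60) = (h + 1)*(h + 4)*(h^2 - 8*h + 15) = (h - 5)*(h + 1)*(h + 4)*(h - 3)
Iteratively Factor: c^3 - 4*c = (c - 2)*(c^2 + 2*c) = (c - 2)*(c + 2)*(c)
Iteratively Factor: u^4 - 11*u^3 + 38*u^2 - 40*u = (u)*(u^3 - 11*u^2 + 38*u - 40) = u*(u - 5)*(u^2 - 6*u + 8) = u*(u - 5)*(u - 4)*(u - 2)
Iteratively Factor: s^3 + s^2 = (s)*(s^2 + s) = s*(s + 1)*(s)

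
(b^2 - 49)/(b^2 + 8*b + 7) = (b - 7)/(b + 1)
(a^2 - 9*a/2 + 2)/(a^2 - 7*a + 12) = (a - 1/2)/(a - 3)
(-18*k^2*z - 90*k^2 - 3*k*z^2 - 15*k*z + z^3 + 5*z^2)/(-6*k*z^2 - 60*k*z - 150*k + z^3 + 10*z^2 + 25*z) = (3*k + z)/(z + 5)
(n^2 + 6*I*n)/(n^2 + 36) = n/(n - 6*I)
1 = 1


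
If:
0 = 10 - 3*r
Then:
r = 10/3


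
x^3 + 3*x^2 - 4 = (x - 1)*(x + 2)^2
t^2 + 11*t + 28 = (t + 4)*(t + 7)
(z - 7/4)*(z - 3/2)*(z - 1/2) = z^3 - 15*z^2/4 + 17*z/4 - 21/16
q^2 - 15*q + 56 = (q - 8)*(q - 7)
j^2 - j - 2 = (j - 2)*(j + 1)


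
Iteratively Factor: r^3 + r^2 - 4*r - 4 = (r - 2)*(r^2 + 3*r + 2) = (r - 2)*(r + 1)*(r + 2)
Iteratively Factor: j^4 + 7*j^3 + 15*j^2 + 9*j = (j)*(j^3 + 7*j^2 + 15*j + 9) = j*(j + 3)*(j^2 + 4*j + 3) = j*(j + 3)^2*(j + 1)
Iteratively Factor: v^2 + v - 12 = (v + 4)*(v - 3)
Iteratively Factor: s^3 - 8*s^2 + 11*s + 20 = (s + 1)*(s^2 - 9*s + 20) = (s - 4)*(s + 1)*(s - 5)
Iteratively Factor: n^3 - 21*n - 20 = (n + 4)*(n^2 - 4*n - 5) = (n - 5)*(n + 4)*(n + 1)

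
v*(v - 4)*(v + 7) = v^3 + 3*v^2 - 28*v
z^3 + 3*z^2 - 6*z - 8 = (z - 2)*(z + 1)*(z + 4)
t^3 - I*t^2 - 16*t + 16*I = (t - 4)*(t + 4)*(t - I)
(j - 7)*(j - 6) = j^2 - 13*j + 42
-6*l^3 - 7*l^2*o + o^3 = (-3*l + o)*(l + o)*(2*l + o)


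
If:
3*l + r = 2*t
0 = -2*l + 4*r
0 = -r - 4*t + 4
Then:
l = 8/15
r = 4/15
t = 14/15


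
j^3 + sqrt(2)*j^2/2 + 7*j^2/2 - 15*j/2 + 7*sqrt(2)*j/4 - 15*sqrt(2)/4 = (j - 3/2)*(j + 5)*(j + sqrt(2)/2)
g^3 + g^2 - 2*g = g*(g - 1)*(g + 2)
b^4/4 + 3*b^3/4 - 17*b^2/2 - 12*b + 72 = (b/4 + 1)*(b - 4)*(b - 3)*(b + 6)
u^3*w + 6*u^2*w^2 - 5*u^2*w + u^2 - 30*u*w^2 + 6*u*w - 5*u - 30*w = (u - 5)*(u + 6*w)*(u*w + 1)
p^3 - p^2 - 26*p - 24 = (p - 6)*(p + 1)*(p + 4)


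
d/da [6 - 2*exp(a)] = -2*exp(a)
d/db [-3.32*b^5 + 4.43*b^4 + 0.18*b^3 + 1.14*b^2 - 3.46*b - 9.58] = -16.6*b^4 + 17.72*b^3 + 0.54*b^2 + 2.28*b - 3.46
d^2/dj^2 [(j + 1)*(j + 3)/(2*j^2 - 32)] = (4*j^3 + 57*j^2 + 192*j + 304)/(j^6 - 48*j^4 + 768*j^2 - 4096)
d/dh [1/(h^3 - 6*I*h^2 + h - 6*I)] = (-3*h^2 + 12*I*h - 1)/(h^3 - 6*I*h^2 + h - 6*I)^2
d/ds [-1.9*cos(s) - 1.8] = 1.9*sin(s)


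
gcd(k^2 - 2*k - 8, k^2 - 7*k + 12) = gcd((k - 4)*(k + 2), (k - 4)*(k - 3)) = k - 4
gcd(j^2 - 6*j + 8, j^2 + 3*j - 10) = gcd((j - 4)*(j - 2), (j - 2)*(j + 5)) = j - 2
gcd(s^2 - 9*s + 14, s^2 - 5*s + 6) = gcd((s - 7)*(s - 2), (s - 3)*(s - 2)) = s - 2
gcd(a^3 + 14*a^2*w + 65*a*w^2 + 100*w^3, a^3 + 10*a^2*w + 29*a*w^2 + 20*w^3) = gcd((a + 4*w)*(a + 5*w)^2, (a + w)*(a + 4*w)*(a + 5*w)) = a^2 + 9*a*w + 20*w^2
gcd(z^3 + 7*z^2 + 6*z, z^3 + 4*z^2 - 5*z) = z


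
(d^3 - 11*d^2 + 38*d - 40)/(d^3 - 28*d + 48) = (d - 5)/(d + 6)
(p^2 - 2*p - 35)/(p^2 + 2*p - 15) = (p - 7)/(p - 3)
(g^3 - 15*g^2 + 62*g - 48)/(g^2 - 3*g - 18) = (g^2 - 9*g + 8)/(g + 3)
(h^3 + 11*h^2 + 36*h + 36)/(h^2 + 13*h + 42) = (h^2 + 5*h + 6)/(h + 7)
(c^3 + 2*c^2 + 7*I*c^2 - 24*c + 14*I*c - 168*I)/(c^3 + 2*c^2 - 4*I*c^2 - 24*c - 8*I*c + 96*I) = (c + 7*I)/(c - 4*I)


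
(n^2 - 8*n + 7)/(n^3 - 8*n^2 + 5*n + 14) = (n - 1)/(n^2 - n - 2)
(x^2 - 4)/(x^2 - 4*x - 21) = (4 - x^2)/(-x^2 + 4*x + 21)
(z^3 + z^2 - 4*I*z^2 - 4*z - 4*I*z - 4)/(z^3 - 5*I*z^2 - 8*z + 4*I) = (z + 1)/(z - I)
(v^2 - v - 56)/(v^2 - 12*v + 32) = (v + 7)/(v - 4)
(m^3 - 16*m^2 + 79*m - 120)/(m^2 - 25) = (m^2 - 11*m + 24)/(m + 5)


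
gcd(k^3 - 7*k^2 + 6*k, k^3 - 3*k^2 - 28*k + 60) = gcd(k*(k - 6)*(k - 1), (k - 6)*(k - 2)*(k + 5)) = k - 6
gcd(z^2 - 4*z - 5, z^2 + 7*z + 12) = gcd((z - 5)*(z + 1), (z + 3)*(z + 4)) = 1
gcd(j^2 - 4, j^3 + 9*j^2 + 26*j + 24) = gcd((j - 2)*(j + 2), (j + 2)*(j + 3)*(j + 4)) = j + 2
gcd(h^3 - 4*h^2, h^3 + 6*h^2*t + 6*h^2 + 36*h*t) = h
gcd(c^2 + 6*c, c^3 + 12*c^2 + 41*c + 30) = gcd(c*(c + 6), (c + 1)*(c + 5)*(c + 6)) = c + 6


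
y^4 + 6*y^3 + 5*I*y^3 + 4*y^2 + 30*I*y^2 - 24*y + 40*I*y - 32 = (y + 2)*(y + 4)*(y + I)*(y + 4*I)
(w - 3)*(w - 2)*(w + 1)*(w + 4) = w^4 - 15*w^2 + 10*w + 24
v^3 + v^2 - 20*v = v*(v - 4)*(v + 5)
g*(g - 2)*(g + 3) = g^3 + g^2 - 6*g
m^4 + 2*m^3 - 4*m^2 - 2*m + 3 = (m - 1)^2*(m + 1)*(m + 3)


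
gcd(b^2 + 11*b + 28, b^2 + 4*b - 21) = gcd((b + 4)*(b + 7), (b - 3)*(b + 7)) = b + 7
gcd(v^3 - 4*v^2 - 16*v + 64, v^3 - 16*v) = v^2 - 16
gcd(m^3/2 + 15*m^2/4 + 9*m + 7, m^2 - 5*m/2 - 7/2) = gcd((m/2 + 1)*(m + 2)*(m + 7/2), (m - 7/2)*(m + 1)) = 1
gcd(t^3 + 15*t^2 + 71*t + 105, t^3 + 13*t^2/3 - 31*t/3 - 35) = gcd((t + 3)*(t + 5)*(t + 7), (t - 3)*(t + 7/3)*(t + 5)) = t + 5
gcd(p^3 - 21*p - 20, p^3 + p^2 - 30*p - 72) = p + 4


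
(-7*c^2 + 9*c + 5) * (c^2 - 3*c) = -7*c^4 + 30*c^3 - 22*c^2 - 15*c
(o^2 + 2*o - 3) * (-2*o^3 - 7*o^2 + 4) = -2*o^5 - 11*o^4 - 8*o^3 + 25*o^2 + 8*o - 12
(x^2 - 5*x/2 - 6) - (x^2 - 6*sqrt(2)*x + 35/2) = -5*x/2 + 6*sqrt(2)*x - 47/2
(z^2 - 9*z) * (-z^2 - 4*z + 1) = -z^4 + 5*z^3 + 37*z^2 - 9*z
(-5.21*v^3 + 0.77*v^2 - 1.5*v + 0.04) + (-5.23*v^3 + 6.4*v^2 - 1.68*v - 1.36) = -10.44*v^3 + 7.17*v^2 - 3.18*v - 1.32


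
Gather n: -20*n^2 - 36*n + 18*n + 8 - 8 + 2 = -20*n^2 - 18*n + 2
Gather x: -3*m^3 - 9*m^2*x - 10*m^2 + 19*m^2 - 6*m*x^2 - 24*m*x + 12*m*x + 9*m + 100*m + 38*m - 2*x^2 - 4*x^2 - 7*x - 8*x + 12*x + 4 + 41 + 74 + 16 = -3*m^3 + 9*m^2 + 147*m + x^2*(-6*m - 6) + x*(-9*m^2 - 12*m - 3) + 135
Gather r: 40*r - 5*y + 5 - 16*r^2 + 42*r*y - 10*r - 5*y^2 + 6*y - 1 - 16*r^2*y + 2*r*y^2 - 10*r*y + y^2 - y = r^2*(-16*y - 16) + r*(2*y^2 + 32*y + 30) - 4*y^2 + 4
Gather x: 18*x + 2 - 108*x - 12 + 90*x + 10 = 0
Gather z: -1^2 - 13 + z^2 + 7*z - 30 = z^2 + 7*z - 44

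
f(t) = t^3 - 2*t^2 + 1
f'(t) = 3*t^2 - 4*t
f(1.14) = -0.12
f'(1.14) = -0.66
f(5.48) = 105.51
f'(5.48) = 68.17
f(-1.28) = -4.37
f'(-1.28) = 10.04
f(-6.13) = -304.50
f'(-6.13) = 137.25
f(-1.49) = -6.75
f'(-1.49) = 12.62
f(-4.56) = -135.41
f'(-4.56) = 80.62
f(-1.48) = -6.62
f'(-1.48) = 12.49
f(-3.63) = -73.19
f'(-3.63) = 54.05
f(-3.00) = -44.00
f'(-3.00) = 39.00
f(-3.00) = -44.00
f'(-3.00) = 39.00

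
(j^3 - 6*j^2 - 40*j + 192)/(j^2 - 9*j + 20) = (j^2 - 2*j - 48)/(j - 5)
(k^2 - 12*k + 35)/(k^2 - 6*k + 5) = (k - 7)/(k - 1)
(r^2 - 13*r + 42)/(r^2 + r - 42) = (r - 7)/(r + 7)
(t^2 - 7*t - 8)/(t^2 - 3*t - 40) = (t + 1)/(t + 5)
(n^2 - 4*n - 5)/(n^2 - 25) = (n + 1)/(n + 5)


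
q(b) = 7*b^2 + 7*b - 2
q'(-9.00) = -119.00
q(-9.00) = 502.00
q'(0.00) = 7.00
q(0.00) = -2.00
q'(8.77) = 129.78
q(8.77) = 597.78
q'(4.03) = 63.42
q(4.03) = 139.90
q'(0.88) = 19.32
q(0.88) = 9.58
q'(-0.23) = 3.78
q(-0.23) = -3.24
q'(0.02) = 7.28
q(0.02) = -1.86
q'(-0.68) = -2.52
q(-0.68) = -3.52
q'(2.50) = 42.00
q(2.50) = 59.25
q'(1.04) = 21.56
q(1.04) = 12.85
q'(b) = 14*b + 7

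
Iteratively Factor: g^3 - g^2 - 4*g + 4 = (g + 2)*(g^2 - 3*g + 2) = (g - 2)*(g + 2)*(g - 1)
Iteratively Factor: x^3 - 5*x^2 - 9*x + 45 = (x - 5)*(x^2 - 9) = (x - 5)*(x + 3)*(x - 3)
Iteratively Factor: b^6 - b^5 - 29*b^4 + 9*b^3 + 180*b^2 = (b + 3)*(b^5 - 4*b^4 - 17*b^3 + 60*b^2) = b*(b + 3)*(b^4 - 4*b^3 - 17*b^2 + 60*b) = b^2*(b + 3)*(b^3 - 4*b^2 - 17*b + 60) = b^2*(b - 5)*(b + 3)*(b^2 + b - 12) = b^2*(b - 5)*(b + 3)*(b + 4)*(b - 3)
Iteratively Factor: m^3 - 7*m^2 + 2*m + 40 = (m + 2)*(m^2 - 9*m + 20) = (m - 5)*(m + 2)*(m - 4)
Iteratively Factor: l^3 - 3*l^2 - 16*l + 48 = (l - 3)*(l^2 - 16) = (l - 3)*(l + 4)*(l - 4)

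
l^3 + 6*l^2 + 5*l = l*(l + 1)*(l + 5)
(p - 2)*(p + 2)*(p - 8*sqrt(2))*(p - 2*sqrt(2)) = p^4 - 10*sqrt(2)*p^3 + 28*p^2 + 40*sqrt(2)*p - 128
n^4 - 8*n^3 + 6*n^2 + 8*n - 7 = (n - 7)*(n - 1)^2*(n + 1)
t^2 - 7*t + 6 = (t - 6)*(t - 1)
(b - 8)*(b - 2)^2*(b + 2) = b^4 - 10*b^3 + 12*b^2 + 40*b - 64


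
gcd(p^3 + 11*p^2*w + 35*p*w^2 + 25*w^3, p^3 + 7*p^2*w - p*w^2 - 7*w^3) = p + w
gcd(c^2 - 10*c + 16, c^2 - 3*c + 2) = c - 2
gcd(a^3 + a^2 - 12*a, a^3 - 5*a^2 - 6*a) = a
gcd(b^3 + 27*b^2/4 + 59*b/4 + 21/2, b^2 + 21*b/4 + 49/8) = b + 7/4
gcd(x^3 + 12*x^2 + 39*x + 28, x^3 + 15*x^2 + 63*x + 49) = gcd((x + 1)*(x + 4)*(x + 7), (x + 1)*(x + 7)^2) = x^2 + 8*x + 7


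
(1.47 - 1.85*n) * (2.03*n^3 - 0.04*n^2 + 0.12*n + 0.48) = -3.7555*n^4 + 3.0581*n^3 - 0.2808*n^2 - 0.7116*n + 0.7056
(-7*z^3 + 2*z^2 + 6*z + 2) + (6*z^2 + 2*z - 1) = -7*z^3 + 8*z^2 + 8*z + 1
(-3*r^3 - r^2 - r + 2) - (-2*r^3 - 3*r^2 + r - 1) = -r^3 + 2*r^2 - 2*r + 3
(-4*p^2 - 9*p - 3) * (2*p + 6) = -8*p^3 - 42*p^2 - 60*p - 18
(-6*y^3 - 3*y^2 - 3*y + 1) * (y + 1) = -6*y^4 - 9*y^3 - 6*y^2 - 2*y + 1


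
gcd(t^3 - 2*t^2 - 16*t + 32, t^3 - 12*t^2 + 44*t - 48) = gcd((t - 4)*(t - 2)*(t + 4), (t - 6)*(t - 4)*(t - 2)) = t^2 - 6*t + 8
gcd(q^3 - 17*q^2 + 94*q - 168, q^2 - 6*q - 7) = q - 7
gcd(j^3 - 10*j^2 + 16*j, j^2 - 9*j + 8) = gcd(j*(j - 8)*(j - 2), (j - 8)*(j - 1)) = j - 8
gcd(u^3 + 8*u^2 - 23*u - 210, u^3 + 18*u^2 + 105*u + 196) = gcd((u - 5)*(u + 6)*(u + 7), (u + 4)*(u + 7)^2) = u + 7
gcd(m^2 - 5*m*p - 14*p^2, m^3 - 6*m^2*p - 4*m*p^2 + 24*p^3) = m + 2*p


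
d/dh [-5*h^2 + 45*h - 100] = 45 - 10*h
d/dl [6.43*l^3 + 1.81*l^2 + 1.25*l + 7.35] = 19.29*l^2 + 3.62*l + 1.25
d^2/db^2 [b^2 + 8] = 2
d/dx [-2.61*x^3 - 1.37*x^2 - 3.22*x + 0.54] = -7.83*x^2 - 2.74*x - 3.22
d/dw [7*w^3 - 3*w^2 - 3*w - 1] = 21*w^2 - 6*w - 3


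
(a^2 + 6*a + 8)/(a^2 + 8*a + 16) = (a + 2)/(a + 4)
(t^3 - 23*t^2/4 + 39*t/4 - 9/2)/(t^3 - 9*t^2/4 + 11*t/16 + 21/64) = 16*(t^2 - 5*t + 6)/(16*t^2 - 24*t - 7)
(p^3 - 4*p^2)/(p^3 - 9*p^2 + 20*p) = p/(p - 5)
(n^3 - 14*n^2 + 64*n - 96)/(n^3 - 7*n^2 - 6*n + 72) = (n - 4)/(n + 3)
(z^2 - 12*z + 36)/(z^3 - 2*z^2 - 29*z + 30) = (z - 6)/(z^2 + 4*z - 5)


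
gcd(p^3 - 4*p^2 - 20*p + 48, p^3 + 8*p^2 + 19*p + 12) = p + 4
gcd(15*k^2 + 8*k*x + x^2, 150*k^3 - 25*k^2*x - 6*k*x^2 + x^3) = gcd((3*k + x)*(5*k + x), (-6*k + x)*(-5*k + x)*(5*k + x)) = 5*k + x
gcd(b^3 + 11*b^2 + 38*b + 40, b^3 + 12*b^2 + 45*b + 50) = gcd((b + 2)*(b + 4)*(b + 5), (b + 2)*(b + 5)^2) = b^2 + 7*b + 10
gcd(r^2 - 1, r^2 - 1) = r^2 - 1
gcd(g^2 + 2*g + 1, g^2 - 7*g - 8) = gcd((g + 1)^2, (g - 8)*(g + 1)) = g + 1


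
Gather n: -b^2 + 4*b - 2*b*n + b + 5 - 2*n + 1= -b^2 + 5*b + n*(-2*b - 2) + 6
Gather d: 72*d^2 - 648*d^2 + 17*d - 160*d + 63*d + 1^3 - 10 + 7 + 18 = -576*d^2 - 80*d + 16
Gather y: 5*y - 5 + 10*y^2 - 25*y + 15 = 10*y^2 - 20*y + 10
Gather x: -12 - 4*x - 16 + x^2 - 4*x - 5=x^2 - 8*x - 33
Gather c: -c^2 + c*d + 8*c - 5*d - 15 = -c^2 + c*(d + 8) - 5*d - 15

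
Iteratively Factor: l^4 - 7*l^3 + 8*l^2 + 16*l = (l + 1)*(l^3 - 8*l^2 + 16*l) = (l - 4)*(l + 1)*(l^2 - 4*l) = l*(l - 4)*(l + 1)*(l - 4)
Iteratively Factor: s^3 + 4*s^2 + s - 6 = (s + 2)*(s^2 + 2*s - 3) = (s - 1)*(s + 2)*(s + 3)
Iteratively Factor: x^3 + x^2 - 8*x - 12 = (x + 2)*(x^2 - x - 6) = (x - 3)*(x + 2)*(x + 2)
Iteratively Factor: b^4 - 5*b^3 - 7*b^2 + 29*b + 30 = (b + 2)*(b^3 - 7*b^2 + 7*b + 15) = (b - 5)*(b + 2)*(b^2 - 2*b - 3) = (b - 5)*(b + 1)*(b + 2)*(b - 3)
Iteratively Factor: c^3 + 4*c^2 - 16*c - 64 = (c + 4)*(c^2 - 16) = (c - 4)*(c + 4)*(c + 4)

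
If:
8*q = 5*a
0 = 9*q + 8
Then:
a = -64/45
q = -8/9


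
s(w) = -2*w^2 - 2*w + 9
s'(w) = -4*w - 2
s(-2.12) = 4.25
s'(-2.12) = 6.48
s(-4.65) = -24.94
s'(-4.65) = 16.60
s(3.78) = -27.14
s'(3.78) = -17.12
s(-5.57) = -41.91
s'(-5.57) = 20.28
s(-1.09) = 8.80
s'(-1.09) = 2.36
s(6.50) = -88.50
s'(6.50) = -28.00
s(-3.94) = -14.17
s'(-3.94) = 13.76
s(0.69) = 6.67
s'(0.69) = -4.76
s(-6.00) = -51.00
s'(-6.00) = 22.00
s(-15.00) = -411.00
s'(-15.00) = 58.00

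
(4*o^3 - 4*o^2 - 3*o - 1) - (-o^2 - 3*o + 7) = 4*o^3 - 3*o^2 - 8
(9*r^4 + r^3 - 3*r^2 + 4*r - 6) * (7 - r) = -9*r^5 + 62*r^4 + 10*r^3 - 25*r^2 + 34*r - 42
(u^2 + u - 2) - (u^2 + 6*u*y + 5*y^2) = -6*u*y + u - 5*y^2 - 2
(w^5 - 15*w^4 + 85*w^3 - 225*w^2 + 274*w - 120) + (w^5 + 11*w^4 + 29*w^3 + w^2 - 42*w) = 2*w^5 - 4*w^4 + 114*w^3 - 224*w^2 + 232*w - 120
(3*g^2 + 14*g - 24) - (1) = 3*g^2 + 14*g - 25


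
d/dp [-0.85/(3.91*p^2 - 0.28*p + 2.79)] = (6.647*p - 0.238)/(3.91*p^2 - 0.28*p + 2.79)^2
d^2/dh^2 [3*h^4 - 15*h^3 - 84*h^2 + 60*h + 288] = 36*h^2 - 90*h - 168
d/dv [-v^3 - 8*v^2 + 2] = v*(-3*v - 16)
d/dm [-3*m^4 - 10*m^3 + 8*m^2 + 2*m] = -12*m^3 - 30*m^2 + 16*m + 2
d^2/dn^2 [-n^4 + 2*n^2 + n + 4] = 4 - 12*n^2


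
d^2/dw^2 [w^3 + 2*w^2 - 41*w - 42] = 6*w + 4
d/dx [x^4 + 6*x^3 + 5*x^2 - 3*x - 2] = 4*x^3 + 18*x^2 + 10*x - 3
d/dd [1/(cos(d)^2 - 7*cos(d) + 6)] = (2*cos(d) - 7)*sin(d)/(cos(d)^2 - 7*cos(d) + 6)^2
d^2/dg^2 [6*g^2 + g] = 12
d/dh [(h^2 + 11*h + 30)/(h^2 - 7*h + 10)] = 2*(-9*h^2 - 20*h + 160)/(h^4 - 14*h^3 + 69*h^2 - 140*h + 100)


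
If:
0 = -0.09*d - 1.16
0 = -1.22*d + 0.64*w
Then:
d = -12.89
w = -24.57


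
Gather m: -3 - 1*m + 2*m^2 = 2*m^2 - m - 3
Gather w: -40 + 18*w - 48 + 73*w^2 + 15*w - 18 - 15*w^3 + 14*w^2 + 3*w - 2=-15*w^3 + 87*w^2 + 36*w - 108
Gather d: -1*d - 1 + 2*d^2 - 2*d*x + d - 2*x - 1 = 2*d^2 - 2*d*x - 2*x - 2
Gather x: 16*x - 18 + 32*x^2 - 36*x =32*x^2 - 20*x - 18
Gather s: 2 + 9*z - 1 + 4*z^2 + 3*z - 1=4*z^2 + 12*z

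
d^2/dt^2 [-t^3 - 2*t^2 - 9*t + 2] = -6*t - 4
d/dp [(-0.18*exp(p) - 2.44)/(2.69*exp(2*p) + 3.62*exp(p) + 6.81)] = (0.4842*exp(2*p) + 13.1272*exp(p) + 7.607)*exp(p)/(7.2361*exp(4*p) + 19.4756*exp(3*p) + 49.7422*exp(2*p) + 49.3044*exp(p) + 46.3761)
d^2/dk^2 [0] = 0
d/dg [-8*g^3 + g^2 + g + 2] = -24*g^2 + 2*g + 1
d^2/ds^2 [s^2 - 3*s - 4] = 2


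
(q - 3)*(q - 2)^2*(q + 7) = q^4 - 33*q^2 + 100*q - 84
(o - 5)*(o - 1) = o^2 - 6*o + 5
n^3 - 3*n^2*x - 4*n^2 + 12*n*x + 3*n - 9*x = (n - 3)*(n - 1)*(n - 3*x)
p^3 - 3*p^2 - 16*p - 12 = (p - 6)*(p + 1)*(p + 2)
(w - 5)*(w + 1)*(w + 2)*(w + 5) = w^4 + 3*w^3 - 23*w^2 - 75*w - 50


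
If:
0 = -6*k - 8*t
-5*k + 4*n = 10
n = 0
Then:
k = -2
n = 0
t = 3/2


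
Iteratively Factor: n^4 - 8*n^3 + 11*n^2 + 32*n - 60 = (n - 3)*(n^3 - 5*n^2 - 4*n + 20) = (n - 3)*(n + 2)*(n^2 - 7*n + 10) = (n - 3)*(n - 2)*(n + 2)*(n - 5)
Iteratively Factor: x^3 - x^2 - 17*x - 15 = (x + 1)*(x^2 - 2*x - 15) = (x - 5)*(x + 1)*(x + 3)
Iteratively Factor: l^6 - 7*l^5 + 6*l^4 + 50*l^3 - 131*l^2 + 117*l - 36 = (l - 4)*(l^5 - 3*l^4 - 6*l^3 + 26*l^2 - 27*l + 9) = (l - 4)*(l - 1)*(l^4 - 2*l^3 - 8*l^2 + 18*l - 9) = (l - 4)*(l - 1)^2*(l^3 - l^2 - 9*l + 9) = (l - 4)*(l - 1)^2*(l + 3)*(l^2 - 4*l + 3) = (l - 4)*(l - 3)*(l - 1)^2*(l + 3)*(l - 1)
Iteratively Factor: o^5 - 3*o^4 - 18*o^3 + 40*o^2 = (o + 4)*(o^4 - 7*o^3 + 10*o^2) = (o - 2)*(o + 4)*(o^3 - 5*o^2) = (o - 5)*(o - 2)*(o + 4)*(o^2) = o*(o - 5)*(o - 2)*(o + 4)*(o)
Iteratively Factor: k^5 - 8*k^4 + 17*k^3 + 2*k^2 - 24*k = (k)*(k^4 - 8*k^3 + 17*k^2 + 2*k - 24) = k*(k - 4)*(k^3 - 4*k^2 + k + 6) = k*(k - 4)*(k - 3)*(k^2 - k - 2) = k*(k - 4)*(k - 3)*(k - 2)*(k + 1)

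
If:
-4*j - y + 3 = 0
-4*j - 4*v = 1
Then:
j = 3/4 - y/4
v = y/4 - 1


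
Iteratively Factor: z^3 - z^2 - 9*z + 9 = (z + 3)*(z^2 - 4*z + 3) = (z - 1)*(z + 3)*(z - 3)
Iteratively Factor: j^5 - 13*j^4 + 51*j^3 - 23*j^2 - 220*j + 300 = (j - 2)*(j^4 - 11*j^3 + 29*j^2 + 35*j - 150) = (j - 3)*(j - 2)*(j^3 - 8*j^2 + 5*j + 50) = (j - 5)*(j - 3)*(j - 2)*(j^2 - 3*j - 10) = (j - 5)^2*(j - 3)*(j - 2)*(j + 2)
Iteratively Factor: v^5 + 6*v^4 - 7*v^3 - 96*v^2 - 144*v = (v - 4)*(v^4 + 10*v^3 + 33*v^2 + 36*v) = (v - 4)*(v + 4)*(v^3 + 6*v^2 + 9*v) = v*(v - 4)*(v + 4)*(v^2 + 6*v + 9) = v*(v - 4)*(v + 3)*(v + 4)*(v + 3)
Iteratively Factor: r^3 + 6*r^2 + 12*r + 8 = (r + 2)*(r^2 + 4*r + 4) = (r + 2)^2*(r + 2)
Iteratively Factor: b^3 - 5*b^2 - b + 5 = (b - 5)*(b^2 - 1) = (b - 5)*(b - 1)*(b + 1)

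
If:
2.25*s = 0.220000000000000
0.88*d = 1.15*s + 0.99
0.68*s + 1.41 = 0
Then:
No Solution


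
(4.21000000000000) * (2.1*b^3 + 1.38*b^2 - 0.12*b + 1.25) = 8.841*b^3 + 5.8098*b^2 - 0.5052*b + 5.2625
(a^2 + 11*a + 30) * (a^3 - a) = a^5 + 11*a^4 + 29*a^3 - 11*a^2 - 30*a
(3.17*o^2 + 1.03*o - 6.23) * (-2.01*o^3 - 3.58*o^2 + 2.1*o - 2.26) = -6.3717*o^5 - 13.4189*o^4 + 15.4919*o^3 + 17.3022*o^2 - 15.4108*o + 14.0798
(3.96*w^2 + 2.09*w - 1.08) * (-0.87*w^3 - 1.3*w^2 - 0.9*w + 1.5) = -3.4452*w^5 - 6.9663*w^4 - 5.3414*w^3 + 5.463*w^2 + 4.107*w - 1.62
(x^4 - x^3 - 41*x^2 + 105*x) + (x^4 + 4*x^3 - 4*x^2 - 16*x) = 2*x^4 + 3*x^3 - 45*x^2 + 89*x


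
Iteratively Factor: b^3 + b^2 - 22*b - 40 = (b - 5)*(b^2 + 6*b + 8) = (b - 5)*(b + 4)*(b + 2)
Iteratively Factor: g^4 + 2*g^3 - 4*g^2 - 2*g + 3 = (g - 1)*(g^3 + 3*g^2 - g - 3) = (g - 1)*(g + 1)*(g^2 + 2*g - 3) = (g - 1)^2*(g + 1)*(g + 3)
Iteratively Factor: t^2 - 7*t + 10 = (t - 2)*(t - 5)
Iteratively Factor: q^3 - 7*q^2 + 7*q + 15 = (q - 3)*(q^2 - 4*q - 5) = (q - 5)*(q - 3)*(q + 1)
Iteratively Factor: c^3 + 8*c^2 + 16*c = (c + 4)*(c^2 + 4*c) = (c + 4)^2*(c)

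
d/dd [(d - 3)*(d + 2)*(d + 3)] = 3*d^2 + 4*d - 9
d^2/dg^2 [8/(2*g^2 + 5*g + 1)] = 16*(-4*g^2 - 10*g + (4*g + 5)^2 - 2)/(2*g^2 + 5*g + 1)^3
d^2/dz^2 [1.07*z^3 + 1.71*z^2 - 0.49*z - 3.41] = 6.42*z + 3.42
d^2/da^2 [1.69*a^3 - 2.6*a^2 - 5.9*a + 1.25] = 10.14*a - 5.2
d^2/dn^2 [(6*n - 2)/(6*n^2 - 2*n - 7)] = 8*(3*(2 - 9*n)*(-6*n^2 + 2*n + 7) - 2*(3*n - 1)*(6*n - 1)^2)/(-6*n^2 + 2*n + 7)^3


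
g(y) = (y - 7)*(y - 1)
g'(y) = 2*y - 8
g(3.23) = -8.41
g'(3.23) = -1.54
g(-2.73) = 36.29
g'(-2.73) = -13.46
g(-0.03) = 7.24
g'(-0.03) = -8.06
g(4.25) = -8.94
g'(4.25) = 0.50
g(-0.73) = 13.37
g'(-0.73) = -9.46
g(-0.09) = 7.73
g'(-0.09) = -8.18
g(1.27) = -1.55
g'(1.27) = -5.46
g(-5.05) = 72.90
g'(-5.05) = -18.10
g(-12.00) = 247.00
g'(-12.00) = -32.00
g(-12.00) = 247.00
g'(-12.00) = -32.00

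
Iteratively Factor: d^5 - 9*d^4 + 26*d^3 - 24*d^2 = (d)*(d^4 - 9*d^3 + 26*d^2 - 24*d) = d^2*(d^3 - 9*d^2 + 26*d - 24) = d^2*(d - 4)*(d^2 - 5*d + 6) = d^2*(d - 4)*(d - 3)*(d - 2)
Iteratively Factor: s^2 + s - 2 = (s - 1)*(s + 2)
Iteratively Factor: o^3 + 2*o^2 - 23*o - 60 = (o + 3)*(o^2 - o - 20) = (o - 5)*(o + 3)*(o + 4)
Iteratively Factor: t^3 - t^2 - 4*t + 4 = (t - 2)*(t^2 + t - 2) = (t - 2)*(t + 2)*(t - 1)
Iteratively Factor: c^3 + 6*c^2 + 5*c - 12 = (c + 4)*(c^2 + 2*c - 3) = (c + 3)*(c + 4)*(c - 1)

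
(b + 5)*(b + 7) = b^2 + 12*b + 35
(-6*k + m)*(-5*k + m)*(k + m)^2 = 30*k^4 + 49*k^3*m + 9*k^2*m^2 - 9*k*m^3 + m^4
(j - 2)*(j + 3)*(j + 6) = j^3 + 7*j^2 - 36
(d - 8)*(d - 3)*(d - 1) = d^3 - 12*d^2 + 35*d - 24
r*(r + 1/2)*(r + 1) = r^3 + 3*r^2/2 + r/2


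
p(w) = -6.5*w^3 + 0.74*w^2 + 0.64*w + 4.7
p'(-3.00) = -179.30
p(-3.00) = 184.94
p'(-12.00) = -2825.12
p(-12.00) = 11335.58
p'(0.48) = -3.14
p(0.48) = 4.46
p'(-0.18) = -0.26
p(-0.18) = 4.65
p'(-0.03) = 0.58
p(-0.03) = 4.68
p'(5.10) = -499.01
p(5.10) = -835.02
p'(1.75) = -56.49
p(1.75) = -26.75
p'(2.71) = -138.56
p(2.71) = -117.50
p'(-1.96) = -77.17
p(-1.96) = 55.23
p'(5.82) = -651.26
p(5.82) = -1247.90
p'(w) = -19.5*w^2 + 1.48*w + 0.64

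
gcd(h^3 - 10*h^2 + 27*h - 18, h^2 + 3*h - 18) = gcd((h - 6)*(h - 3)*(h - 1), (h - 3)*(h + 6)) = h - 3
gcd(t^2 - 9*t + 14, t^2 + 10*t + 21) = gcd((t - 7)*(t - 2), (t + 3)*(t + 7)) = 1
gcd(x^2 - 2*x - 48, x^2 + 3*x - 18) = x + 6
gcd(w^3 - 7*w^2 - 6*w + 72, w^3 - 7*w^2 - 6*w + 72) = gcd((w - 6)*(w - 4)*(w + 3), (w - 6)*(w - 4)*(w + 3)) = w^3 - 7*w^2 - 6*w + 72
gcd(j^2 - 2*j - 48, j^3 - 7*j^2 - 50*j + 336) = j - 8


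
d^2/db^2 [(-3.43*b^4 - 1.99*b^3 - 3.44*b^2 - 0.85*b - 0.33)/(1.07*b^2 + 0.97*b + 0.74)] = (-7.854014*b^6 - 21.359982*b^5 - 35.658966*b^4 - 34.79186*b^3 - 17.033898*b^2 - 4.555206*b - 2.645634)/(1.225043*b^6 + 3.331659*b^5 + 5.561967*b^4 + 5.520949*b^3 + 3.846594*b^2 + 1.593516*b + 0.405224)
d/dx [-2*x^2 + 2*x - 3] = 2 - 4*x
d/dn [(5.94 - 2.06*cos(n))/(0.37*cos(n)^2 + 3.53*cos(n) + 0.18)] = (-0.7622*cos(n)^2 + 4.3956*cos(n) + 21.339)*sin(n)/(0.1369*cos(n)^4 + 2.6122*cos(n)^3 + 12.5941*cos(n)^2 + 1.2708*cos(n) + 0.0324)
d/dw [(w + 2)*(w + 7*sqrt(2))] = 2*w + 2 + 7*sqrt(2)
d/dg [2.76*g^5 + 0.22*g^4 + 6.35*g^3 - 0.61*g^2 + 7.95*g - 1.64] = 13.8*g^4 + 0.88*g^3 + 19.05*g^2 - 1.22*g + 7.95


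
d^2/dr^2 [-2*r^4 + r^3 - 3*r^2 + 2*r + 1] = -24*r^2 + 6*r - 6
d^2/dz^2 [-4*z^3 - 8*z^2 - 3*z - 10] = -24*z - 16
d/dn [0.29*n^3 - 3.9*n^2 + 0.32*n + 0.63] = 0.87*n^2 - 7.8*n + 0.32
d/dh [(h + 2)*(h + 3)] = 2*h + 5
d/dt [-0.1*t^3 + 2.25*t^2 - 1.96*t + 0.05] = -0.3*t^2 + 4.5*t - 1.96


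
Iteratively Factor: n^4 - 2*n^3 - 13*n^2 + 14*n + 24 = (n - 4)*(n^3 + 2*n^2 - 5*n - 6) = (n - 4)*(n + 3)*(n^2 - n - 2) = (n - 4)*(n + 1)*(n + 3)*(n - 2)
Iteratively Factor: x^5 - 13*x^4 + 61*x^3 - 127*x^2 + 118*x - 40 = (x - 1)*(x^4 - 12*x^3 + 49*x^2 - 78*x + 40) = (x - 4)*(x - 1)*(x^3 - 8*x^2 + 17*x - 10) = (x - 5)*(x - 4)*(x - 1)*(x^2 - 3*x + 2) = (x - 5)*(x - 4)*(x - 2)*(x - 1)*(x - 1)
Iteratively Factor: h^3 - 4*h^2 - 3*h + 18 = (h - 3)*(h^2 - h - 6) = (h - 3)^2*(h + 2)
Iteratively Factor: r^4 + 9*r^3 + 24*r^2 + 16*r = (r + 4)*(r^3 + 5*r^2 + 4*r) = (r + 1)*(r + 4)*(r^2 + 4*r) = (r + 1)*(r + 4)^2*(r)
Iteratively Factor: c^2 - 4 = (c - 2)*(c + 2)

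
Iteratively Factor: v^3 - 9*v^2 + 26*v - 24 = (v - 3)*(v^2 - 6*v + 8) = (v - 3)*(v - 2)*(v - 4)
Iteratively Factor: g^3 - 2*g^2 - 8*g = (g)*(g^2 - 2*g - 8) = g*(g + 2)*(g - 4)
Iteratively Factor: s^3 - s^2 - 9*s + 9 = (s - 1)*(s^2 - 9) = (s - 3)*(s - 1)*(s + 3)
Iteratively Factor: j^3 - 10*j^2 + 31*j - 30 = (j - 5)*(j^2 - 5*j + 6) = (j - 5)*(j - 3)*(j - 2)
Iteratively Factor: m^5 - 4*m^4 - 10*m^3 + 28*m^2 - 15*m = (m - 1)*(m^4 - 3*m^3 - 13*m^2 + 15*m) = (m - 1)*(m + 3)*(m^3 - 6*m^2 + 5*m) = m*(m - 1)*(m + 3)*(m^2 - 6*m + 5) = m*(m - 5)*(m - 1)*(m + 3)*(m - 1)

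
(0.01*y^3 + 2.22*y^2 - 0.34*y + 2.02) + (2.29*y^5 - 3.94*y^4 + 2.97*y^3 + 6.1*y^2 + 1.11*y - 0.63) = 2.29*y^5 - 3.94*y^4 + 2.98*y^3 + 8.32*y^2 + 0.77*y + 1.39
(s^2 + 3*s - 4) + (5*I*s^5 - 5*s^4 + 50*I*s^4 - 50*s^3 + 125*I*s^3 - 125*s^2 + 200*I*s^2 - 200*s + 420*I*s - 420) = 5*I*s^5 - 5*s^4 + 50*I*s^4 - 50*s^3 + 125*I*s^3 - 124*s^2 + 200*I*s^2 - 197*s + 420*I*s - 424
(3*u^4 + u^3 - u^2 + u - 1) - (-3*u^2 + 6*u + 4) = 3*u^4 + u^3 + 2*u^2 - 5*u - 5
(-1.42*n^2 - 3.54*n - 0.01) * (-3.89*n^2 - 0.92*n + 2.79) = 5.5238*n^4 + 15.077*n^3 - 0.6661*n^2 - 9.8674*n - 0.0279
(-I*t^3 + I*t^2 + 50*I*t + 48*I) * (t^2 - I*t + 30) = -I*t^5 - t^4 + I*t^4 + t^3 + 20*I*t^3 + 50*t^2 + 78*I*t^2 + 48*t + 1500*I*t + 1440*I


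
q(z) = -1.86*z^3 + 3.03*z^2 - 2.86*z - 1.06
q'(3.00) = -34.90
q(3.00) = -32.59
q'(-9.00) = -509.38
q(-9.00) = 1626.05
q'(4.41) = -84.66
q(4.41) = -114.27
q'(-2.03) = -38.16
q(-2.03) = 32.79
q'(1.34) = -4.76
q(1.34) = -3.93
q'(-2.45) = -51.20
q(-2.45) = 51.49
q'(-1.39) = -22.06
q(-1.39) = 13.76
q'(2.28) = -18.05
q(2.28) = -13.88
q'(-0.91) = -13.00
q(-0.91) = 5.45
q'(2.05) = -13.89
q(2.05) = -10.21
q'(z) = -5.58*z^2 + 6.06*z - 2.86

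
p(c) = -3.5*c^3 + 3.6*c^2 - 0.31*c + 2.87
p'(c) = -10.5*c^2 + 7.2*c - 0.31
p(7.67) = -1366.99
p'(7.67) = -562.79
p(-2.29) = 64.49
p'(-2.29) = -71.86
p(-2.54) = 84.24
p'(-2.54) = -86.34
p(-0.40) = 3.79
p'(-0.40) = -4.87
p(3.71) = -127.46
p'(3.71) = -118.12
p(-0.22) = 3.15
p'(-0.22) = -2.40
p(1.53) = -1.71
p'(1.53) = -13.87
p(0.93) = 2.88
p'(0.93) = -2.70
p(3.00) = -60.16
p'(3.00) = -73.21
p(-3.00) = 130.70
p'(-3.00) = -116.41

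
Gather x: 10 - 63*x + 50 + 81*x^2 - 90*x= 81*x^2 - 153*x + 60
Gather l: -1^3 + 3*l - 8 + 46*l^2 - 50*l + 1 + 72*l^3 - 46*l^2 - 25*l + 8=72*l^3 - 72*l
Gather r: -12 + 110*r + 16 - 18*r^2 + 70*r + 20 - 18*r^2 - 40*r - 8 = -36*r^2 + 140*r + 16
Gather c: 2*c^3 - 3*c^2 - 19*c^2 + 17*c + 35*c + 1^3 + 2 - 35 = 2*c^3 - 22*c^2 + 52*c - 32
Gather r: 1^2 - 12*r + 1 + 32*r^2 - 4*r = 32*r^2 - 16*r + 2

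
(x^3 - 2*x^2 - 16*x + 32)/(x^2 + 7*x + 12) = (x^2 - 6*x + 8)/(x + 3)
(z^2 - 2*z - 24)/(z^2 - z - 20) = (z - 6)/(z - 5)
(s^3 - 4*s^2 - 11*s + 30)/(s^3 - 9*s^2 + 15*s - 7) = (s^3 - 4*s^2 - 11*s + 30)/(s^3 - 9*s^2 + 15*s - 7)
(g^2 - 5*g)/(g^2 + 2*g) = (g - 5)/(g + 2)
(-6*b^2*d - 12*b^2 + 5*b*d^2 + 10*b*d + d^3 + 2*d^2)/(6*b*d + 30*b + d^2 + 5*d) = (-b*d - 2*b + d^2 + 2*d)/(d + 5)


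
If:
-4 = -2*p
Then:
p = 2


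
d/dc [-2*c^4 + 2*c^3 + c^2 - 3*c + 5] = -8*c^3 + 6*c^2 + 2*c - 3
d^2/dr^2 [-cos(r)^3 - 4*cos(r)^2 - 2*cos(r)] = 11*cos(r)/4 + 8*cos(2*r) + 9*cos(3*r)/4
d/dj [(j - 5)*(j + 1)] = 2*j - 4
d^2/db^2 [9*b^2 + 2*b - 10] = 18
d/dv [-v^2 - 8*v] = -2*v - 8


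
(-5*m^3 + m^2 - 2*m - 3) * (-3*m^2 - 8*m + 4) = 15*m^5 + 37*m^4 - 22*m^3 + 29*m^2 + 16*m - 12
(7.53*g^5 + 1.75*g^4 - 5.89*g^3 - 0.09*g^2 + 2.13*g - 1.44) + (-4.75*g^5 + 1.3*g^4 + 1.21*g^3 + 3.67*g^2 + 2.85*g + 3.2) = 2.78*g^5 + 3.05*g^4 - 4.68*g^3 + 3.58*g^2 + 4.98*g + 1.76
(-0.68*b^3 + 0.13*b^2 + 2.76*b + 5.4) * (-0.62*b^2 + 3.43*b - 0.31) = 0.4216*b^5 - 2.413*b^4 - 1.0545*b^3 + 6.0785*b^2 + 17.6664*b - 1.674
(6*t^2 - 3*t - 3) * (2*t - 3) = 12*t^3 - 24*t^2 + 3*t + 9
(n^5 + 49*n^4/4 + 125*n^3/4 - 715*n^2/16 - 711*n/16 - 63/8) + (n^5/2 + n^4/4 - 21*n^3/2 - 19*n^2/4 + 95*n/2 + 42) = 3*n^5/2 + 25*n^4/2 + 83*n^3/4 - 791*n^2/16 + 49*n/16 + 273/8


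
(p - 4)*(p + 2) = p^2 - 2*p - 8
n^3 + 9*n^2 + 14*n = n*(n + 2)*(n + 7)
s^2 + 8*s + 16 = (s + 4)^2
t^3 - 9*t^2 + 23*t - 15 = (t - 5)*(t - 3)*(t - 1)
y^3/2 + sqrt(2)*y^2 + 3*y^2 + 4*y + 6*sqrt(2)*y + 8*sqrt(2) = (y/2 + 1)*(y + 4)*(y + 2*sqrt(2))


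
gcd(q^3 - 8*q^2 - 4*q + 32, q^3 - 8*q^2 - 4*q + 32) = q^3 - 8*q^2 - 4*q + 32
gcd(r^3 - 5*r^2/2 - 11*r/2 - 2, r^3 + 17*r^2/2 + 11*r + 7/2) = r^2 + 3*r/2 + 1/2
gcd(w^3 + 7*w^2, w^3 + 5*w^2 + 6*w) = w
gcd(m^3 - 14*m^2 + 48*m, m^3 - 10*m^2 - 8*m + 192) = m^2 - 14*m + 48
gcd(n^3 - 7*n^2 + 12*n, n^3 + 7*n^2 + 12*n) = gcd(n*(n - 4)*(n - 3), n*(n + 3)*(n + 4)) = n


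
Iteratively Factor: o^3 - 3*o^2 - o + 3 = (o - 3)*(o^2 - 1) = (o - 3)*(o + 1)*(o - 1)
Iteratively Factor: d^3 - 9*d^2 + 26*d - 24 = (d - 2)*(d^2 - 7*d + 12) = (d - 4)*(d - 2)*(d - 3)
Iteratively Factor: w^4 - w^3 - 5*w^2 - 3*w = (w + 1)*(w^3 - 2*w^2 - 3*w) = w*(w + 1)*(w^2 - 2*w - 3) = w*(w + 1)^2*(w - 3)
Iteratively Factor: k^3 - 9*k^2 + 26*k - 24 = (k - 4)*(k^2 - 5*k + 6) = (k - 4)*(k - 2)*(k - 3)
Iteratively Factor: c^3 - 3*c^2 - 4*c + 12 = (c - 2)*(c^2 - c - 6) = (c - 2)*(c + 2)*(c - 3)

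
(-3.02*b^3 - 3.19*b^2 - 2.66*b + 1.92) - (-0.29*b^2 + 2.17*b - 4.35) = -3.02*b^3 - 2.9*b^2 - 4.83*b + 6.27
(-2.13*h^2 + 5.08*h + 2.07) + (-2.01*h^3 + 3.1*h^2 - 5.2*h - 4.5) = -2.01*h^3 + 0.97*h^2 - 0.12*h - 2.43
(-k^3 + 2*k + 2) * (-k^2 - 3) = k^5 + k^3 - 2*k^2 - 6*k - 6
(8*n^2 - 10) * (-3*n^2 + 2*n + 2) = -24*n^4 + 16*n^3 + 46*n^2 - 20*n - 20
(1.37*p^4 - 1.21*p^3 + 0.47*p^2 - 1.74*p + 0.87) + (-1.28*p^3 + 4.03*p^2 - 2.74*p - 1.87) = 1.37*p^4 - 2.49*p^3 + 4.5*p^2 - 4.48*p - 1.0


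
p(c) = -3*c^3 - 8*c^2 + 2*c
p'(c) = -9*c^2 - 16*c + 2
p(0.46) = -1.06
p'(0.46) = -7.26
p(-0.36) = -1.62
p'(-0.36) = 6.59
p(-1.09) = -7.80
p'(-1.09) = 8.75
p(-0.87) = -5.82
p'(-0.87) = 9.11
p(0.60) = -2.33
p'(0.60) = -10.84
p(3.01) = -148.27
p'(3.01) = -127.70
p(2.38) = -81.00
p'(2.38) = -87.06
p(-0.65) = -3.86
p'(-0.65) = 8.60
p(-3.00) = 3.00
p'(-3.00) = -31.00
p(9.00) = -2817.00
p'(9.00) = -871.00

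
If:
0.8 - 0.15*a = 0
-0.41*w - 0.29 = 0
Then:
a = 5.33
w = -0.71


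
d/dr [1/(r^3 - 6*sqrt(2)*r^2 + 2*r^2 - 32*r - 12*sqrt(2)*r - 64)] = (-3*r^2 - 4*r + 12*sqrt(2)*r + 12*sqrt(2) + 32)/(-r^3 - 2*r^2 + 6*sqrt(2)*r^2 + 12*sqrt(2)*r + 32*r + 64)^2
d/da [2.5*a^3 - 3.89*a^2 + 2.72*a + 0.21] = 7.5*a^2 - 7.78*a + 2.72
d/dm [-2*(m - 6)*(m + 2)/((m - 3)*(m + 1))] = 4*(-m^2 - 9*m + 6)/(m^4 - 4*m^3 - 2*m^2 + 12*m + 9)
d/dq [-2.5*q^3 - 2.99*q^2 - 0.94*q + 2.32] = -7.5*q^2 - 5.98*q - 0.94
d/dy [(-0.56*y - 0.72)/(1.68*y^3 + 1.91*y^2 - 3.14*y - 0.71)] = (1.8816*y^3 + 4.6984*y^2 + 2.7504*y - 1.8632)/(2.8224*y^6 + 6.4176*y^5 - 6.9023*y^4 - 14.3804*y^3 + 7.1474*y^2 + 4.4588*y + 0.5041)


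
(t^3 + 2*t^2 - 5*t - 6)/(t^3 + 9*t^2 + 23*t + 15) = (t - 2)/(t + 5)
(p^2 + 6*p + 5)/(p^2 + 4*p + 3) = (p + 5)/(p + 3)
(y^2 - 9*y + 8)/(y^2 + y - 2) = (y - 8)/(y + 2)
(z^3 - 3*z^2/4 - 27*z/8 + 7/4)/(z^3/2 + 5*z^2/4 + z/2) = (8*z^3 - 6*z^2 - 27*z + 14)/(2*z*(2*z^2 + 5*z + 2))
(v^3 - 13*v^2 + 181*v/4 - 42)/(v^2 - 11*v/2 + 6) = (v^2 - 23*v/2 + 28)/(v - 4)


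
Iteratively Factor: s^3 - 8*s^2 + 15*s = (s - 5)*(s^2 - 3*s) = (s - 5)*(s - 3)*(s)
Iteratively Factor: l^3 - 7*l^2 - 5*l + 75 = (l + 3)*(l^2 - 10*l + 25) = (l - 5)*(l + 3)*(l - 5)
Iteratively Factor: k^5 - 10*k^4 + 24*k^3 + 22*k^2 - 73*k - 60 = (k + 1)*(k^4 - 11*k^3 + 35*k^2 - 13*k - 60) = (k + 1)^2*(k^3 - 12*k^2 + 47*k - 60) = (k - 4)*(k + 1)^2*(k^2 - 8*k + 15) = (k - 4)*(k - 3)*(k + 1)^2*(k - 5)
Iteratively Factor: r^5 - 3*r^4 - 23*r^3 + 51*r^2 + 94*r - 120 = (r + 4)*(r^4 - 7*r^3 + 5*r^2 + 31*r - 30) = (r + 2)*(r + 4)*(r^3 - 9*r^2 + 23*r - 15) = (r - 5)*(r + 2)*(r + 4)*(r^2 - 4*r + 3) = (r - 5)*(r - 1)*(r + 2)*(r + 4)*(r - 3)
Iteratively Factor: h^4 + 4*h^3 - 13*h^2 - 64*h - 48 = (h + 4)*(h^3 - 13*h - 12) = (h + 3)*(h + 4)*(h^2 - 3*h - 4) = (h - 4)*(h + 3)*(h + 4)*(h + 1)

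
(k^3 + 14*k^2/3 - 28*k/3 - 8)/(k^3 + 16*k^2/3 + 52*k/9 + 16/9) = 3*(k^2 + 4*k - 12)/(3*k^2 + 14*k + 8)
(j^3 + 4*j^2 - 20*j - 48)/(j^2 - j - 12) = (j^2 + 8*j + 12)/(j + 3)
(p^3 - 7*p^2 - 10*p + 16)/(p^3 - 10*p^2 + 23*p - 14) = (p^2 - 6*p - 16)/(p^2 - 9*p + 14)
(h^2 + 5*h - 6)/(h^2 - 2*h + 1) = (h + 6)/(h - 1)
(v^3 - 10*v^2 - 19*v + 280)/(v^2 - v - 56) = (v^2 - 2*v - 35)/(v + 7)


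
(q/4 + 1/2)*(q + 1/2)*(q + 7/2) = q^3/4 + 3*q^2/2 + 39*q/16 + 7/8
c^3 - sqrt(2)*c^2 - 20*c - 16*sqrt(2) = (c - 4*sqrt(2))*(c + sqrt(2))*(c + 2*sqrt(2))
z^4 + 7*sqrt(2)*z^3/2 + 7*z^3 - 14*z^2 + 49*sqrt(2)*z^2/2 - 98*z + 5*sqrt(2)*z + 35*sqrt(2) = (z + 7)*(z - sqrt(2))*(z - sqrt(2)/2)*(z + 5*sqrt(2))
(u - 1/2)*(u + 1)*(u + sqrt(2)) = u^3 + u^2/2 + sqrt(2)*u^2 - u/2 + sqrt(2)*u/2 - sqrt(2)/2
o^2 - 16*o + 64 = (o - 8)^2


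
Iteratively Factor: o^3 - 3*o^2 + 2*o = (o - 1)*(o^2 - 2*o) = o*(o - 1)*(o - 2)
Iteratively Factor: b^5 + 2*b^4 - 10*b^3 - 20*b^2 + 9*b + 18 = (b + 3)*(b^4 - b^3 - 7*b^2 + b + 6) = (b + 2)*(b + 3)*(b^3 - 3*b^2 - b + 3) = (b - 1)*(b + 2)*(b + 3)*(b^2 - 2*b - 3) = (b - 3)*(b - 1)*(b + 2)*(b + 3)*(b + 1)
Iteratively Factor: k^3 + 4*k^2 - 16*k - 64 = (k + 4)*(k^2 - 16) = (k + 4)^2*(k - 4)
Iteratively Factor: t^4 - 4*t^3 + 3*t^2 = (t - 1)*(t^3 - 3*t^2) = t*(t - 1)*(t^2 - 3*t) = t^2*(t - 1)*(t - 3)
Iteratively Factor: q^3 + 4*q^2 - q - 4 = (q + 1)*(q^2 + 3*q - 4) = (q + 1)*(q + 4)*(q - 1)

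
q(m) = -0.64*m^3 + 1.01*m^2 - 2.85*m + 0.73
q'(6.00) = -59.85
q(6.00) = -118.25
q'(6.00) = -59.85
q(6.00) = -118.25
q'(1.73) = -5.10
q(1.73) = -4.49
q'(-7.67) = -131.29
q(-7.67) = 370.79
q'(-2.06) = -15.16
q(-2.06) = 16.48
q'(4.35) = -30.39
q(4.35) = -45.24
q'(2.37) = -8.85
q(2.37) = -8.87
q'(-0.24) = -3.45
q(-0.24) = 1.48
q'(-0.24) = -3.45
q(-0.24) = 1.48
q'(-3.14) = -28.12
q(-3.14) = 39.45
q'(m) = -1.92*m^2 + 2.02*m - 2.85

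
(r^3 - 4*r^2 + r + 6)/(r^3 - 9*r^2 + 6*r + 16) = (r - 3)/(r - 8)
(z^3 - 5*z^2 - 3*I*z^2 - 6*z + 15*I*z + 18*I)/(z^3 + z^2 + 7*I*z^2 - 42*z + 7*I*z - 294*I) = (z^2 + z*(1 - 3*I) - 3*I)/(z^2 + 7*z*(1 + I) + 49*I)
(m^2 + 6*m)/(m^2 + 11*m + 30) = m/(m + 5)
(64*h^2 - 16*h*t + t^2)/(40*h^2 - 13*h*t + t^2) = (-8*h + t)/(-5*h + t)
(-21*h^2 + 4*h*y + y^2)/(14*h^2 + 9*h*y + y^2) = (-3*h + y)/(2*h + y)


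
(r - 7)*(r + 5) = r^2 - 2*r - 35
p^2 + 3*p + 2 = (p + 1)*(p + 2)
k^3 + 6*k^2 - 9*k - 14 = (k - 2)*(k + 1)*(k + 7)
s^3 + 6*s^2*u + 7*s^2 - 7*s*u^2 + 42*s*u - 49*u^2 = (s + 7)*(s - u)*(s + 7*u)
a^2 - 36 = (a - 6)*(a + 6)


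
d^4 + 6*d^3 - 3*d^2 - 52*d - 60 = (d - 3)*(d + 2)^2*(d + 5)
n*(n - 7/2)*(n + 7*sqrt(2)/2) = n^3 - 7*n^2/2 + 7*sqrt(2)*n^2/2 - 49*sqrt(2)*n/4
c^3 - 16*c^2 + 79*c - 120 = (c - 8)*(c - 5)*(c - 3)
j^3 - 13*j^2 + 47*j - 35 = (j - 7)*(j - 5)*(j - 1)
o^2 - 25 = (o - 5)*(o + 5)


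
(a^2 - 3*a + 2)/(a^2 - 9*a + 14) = (a - 1)/(a - 7)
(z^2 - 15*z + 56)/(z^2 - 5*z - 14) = (z - 8)/(z + 2)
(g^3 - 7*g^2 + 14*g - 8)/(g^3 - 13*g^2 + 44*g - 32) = (g - 2)/(g - 8)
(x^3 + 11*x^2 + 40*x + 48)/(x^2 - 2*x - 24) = (x^2 + 7*x + 12)/(x - 6)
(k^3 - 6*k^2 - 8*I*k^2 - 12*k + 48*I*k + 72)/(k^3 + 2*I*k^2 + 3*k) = (k^3 + k^2*(-6 - 8*I) + 12*k*(-1 + 4*I) + 72)/(k*(k^2 + 2*I*k + 3))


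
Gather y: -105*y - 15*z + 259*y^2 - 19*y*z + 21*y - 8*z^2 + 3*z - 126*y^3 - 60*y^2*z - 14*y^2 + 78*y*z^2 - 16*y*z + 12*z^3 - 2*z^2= -126*y^3 + y^2*(245 - 60*z) + y*(78*z^2 - 35*z - 84) + 12*z^3 - 10*z^2 - 12*z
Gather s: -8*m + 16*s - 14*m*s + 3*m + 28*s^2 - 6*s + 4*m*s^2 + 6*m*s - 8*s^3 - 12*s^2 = -5*m - 8*s^3 + s^2*(4*m + 16) + s*(10 - 8*m)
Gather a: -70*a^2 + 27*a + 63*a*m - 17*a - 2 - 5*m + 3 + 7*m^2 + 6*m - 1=-70*a^2 + a*(63*m + 10) + 7*m^2 + m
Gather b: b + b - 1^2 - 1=2*b - 2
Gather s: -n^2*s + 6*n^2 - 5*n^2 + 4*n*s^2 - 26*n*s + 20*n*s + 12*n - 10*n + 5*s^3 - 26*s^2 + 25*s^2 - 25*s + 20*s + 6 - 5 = n^2 + 2*n + 5*s^3 + s^2*(4*n - 1) + s*(-n^2 - 6*n - 5) + 1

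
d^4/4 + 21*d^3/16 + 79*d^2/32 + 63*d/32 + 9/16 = (d/4 + 1/2)*(d + 3/4)*(d + 1)*(d + 3/2)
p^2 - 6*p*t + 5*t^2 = (p - 5*t)*(p - t)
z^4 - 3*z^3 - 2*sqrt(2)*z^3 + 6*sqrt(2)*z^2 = z^2*(z - 3)*(z - 2*sqrt(2))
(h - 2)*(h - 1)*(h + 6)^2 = h^4 + 9*h^3 + 2*h^2 - 84*h + 72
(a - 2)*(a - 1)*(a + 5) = a^3 + 2*a^2 - 13*a + 10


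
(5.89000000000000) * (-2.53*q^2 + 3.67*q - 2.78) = -14.9017*q^2 + 21.6163*q - 16.3742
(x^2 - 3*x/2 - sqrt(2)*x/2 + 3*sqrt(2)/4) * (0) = 0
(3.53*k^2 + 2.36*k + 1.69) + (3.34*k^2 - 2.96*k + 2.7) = 6.87*k^2 - 0.6*k + 4.39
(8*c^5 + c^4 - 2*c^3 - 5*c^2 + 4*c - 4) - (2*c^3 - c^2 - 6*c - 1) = 8*c^5 + c^4 - 4*c^3 - 4*c^2 + 10*c - 3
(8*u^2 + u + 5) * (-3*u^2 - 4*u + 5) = -24*u^4 - 35*u^3 + 21*u^2 - 15*u + 25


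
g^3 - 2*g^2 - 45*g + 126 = (g - 6)*(g - 3)*(g + 7)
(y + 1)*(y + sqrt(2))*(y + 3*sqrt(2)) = y^3 + y^2 + 4*sqrt(2)*y^2 + 4*sqrt(2)*y + 6*y + 6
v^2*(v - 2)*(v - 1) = v^4 - 3*v^3 + 2*v^2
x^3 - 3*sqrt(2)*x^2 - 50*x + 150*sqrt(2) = (x - 5*sqrt(2))*(x - 3*sqrt(2))*(x + 5*sqrt(2))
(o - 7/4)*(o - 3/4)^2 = o^3 - 13*o^2/4 + 51*o/16 - 63/64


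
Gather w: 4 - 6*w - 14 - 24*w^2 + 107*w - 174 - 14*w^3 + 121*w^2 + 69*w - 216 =-14*w^3 + 97*w^2 + 170*w - 400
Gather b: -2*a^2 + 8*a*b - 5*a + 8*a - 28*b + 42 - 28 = -2*a^2 + 3*a + b*(8*a - 28) + 14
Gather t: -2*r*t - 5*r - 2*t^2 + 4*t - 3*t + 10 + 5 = -5*r - 2*t^2 + t*(1 - 2*r) + 15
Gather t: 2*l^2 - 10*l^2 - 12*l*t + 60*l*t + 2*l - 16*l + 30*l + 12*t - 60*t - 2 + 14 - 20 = -8*l^2 + 16*l + t*(48*l - 48) - 8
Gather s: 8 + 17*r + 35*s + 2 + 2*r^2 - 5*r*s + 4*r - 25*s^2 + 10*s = 2*r^2 + 21*r - 25*s^2 + s*(45 - 5*r) + 10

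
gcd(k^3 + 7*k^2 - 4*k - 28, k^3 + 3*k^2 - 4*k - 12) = k^2 - 4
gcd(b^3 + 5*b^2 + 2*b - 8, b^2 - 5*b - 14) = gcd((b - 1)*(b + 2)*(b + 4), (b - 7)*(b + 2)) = b + 2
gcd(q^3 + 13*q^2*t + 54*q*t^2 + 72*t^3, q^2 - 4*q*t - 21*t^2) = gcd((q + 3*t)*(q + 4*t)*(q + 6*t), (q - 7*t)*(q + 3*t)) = q + 3*t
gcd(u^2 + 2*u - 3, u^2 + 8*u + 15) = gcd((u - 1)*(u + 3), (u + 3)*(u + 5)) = u + 3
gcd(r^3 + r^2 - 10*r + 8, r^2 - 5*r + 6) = r - 2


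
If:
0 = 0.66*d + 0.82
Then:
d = -1.24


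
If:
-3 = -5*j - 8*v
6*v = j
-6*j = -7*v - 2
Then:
No Solution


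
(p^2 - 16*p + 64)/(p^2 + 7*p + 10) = (p^2 - 16*p + 64)/(p^2 + 7*p + 10)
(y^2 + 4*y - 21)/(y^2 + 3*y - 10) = (y^2 + 4*y - 21)/(y^2 + 3*y - 10)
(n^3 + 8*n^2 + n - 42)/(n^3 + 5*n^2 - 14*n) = (n + 3)/n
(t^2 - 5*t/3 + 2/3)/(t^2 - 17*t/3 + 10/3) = (t - 1)/(t - 5)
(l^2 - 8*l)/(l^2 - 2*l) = (l - 8)/(l - 2)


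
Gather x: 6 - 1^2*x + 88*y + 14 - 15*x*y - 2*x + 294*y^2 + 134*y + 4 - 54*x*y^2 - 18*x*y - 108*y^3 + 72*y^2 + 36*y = x*(-54*y^2 - 33*y - 3) - 108*y^3 + 366*y^2 + 258*y + 24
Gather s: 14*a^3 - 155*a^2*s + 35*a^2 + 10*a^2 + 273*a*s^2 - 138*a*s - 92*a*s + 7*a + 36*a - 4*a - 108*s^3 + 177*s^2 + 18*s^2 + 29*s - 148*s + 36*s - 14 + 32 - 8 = 14*a^3 + 45*a^2 + 39*a - 108*s^3 + s^2*(273*a + 195) + s*(-155*a^2 - 230*a - 83) + 10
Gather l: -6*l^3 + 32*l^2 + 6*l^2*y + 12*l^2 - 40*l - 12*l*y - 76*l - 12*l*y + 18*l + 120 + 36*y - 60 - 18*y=-6*l^3 + l^2*(6*y + 44) + l*(-24*y - 98) + 18*y + 60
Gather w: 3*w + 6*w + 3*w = 12*w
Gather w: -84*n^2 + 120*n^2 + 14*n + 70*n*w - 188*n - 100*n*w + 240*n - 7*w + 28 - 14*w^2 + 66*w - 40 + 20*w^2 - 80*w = 36*n^2 + 66*n + 6*w^2 + w*(-30*n - 21) - 12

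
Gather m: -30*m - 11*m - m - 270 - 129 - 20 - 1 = -42*m - 420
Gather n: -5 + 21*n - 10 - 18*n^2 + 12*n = -18*n^2 + 33*n - 15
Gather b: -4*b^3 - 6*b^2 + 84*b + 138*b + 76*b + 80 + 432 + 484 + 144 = -4*b^3 - 6*b^2 + 298*b + 1140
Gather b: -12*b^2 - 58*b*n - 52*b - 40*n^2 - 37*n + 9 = -12*b^2 + b*(-58*n - 52) - 40*n^2 - 37*n + 9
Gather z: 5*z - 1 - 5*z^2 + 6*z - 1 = -5*z^2 + 11*z - 2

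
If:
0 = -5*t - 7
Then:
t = -7/5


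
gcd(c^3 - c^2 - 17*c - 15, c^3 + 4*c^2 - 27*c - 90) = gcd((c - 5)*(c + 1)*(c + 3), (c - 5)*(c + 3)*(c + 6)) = c^2 - 2*c - 15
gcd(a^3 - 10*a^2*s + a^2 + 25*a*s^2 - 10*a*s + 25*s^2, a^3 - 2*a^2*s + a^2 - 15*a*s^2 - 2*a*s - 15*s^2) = -a^2 + 5*a*s - a + 5*s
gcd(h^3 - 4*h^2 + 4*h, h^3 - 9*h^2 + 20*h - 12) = h - 2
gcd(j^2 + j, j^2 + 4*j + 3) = j + 1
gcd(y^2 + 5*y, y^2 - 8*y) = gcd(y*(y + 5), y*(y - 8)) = y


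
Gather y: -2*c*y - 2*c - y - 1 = -2*c + y*(-2*c - 1) - 1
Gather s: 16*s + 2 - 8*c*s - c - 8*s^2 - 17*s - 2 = -c - 8*s^2 + s*(-8*c - 1)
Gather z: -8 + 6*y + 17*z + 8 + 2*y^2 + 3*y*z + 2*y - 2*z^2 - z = 2*y^2 + 8*y - 2*z^2 + z*(3*y + 16)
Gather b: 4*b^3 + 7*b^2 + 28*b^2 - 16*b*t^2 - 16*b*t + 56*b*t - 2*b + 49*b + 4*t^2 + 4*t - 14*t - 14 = 4*b^3 + 35*b^2 + b*(-16*t^2 + 40*t + 47) + 4*t^2 - 10*t - 14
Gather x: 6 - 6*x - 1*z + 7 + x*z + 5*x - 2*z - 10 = x*(z - 1) - 3*z + 3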